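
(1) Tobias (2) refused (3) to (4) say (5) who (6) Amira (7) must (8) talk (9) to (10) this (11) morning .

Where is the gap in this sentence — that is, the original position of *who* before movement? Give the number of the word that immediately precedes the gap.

In situ: Amira must talk to who this morning.
'who' functions as the object of the preposition 'to'. It moves to the left edge, and the trace sits right after 'to':
Tobias refused to say who Amira must talk to ___ this morning.
'to' is word 9.

9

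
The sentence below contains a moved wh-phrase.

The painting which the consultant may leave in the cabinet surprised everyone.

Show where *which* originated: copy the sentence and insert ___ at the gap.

'which' functions as the direct object of 'leave'. The gap is right after 'leave'.

The painting which the consultant may leave ___ in the cabinet surprised everyone.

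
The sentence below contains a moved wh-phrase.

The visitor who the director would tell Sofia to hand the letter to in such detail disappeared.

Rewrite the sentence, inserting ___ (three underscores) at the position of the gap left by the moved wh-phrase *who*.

'who' functions as the object of the preposition 'to' (recipient of 'hand'). The gap is right after 'to'.

The visitor who the director would tell Sofia to hand the letter to ___ in such detail disappeared.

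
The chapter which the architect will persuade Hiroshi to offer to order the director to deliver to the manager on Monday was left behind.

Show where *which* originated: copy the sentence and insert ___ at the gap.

The chapter which the architect will persuade Hiroshi to offer to order the director to deliver ___ to the manager on Monday was left behind.

'which' is the direct object of 'deliver'. The gap is right after 'deliver'.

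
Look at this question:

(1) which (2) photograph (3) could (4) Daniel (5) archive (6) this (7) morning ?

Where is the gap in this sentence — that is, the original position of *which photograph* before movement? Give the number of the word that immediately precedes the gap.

Pre-movement form: Daniel could archive which photograph this morning.
The filler 'which photograph' is interpreted as the direct object of 'archive'. Fronting leaves a gap immediately after 'archive':
Which photograph could Daniel archive ___ this morning?
'archive' is word 5.

5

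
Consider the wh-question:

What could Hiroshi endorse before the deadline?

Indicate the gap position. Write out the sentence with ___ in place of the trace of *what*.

What could Hiroshi endorse ___ before the deadline?

Underlying clause: Hiroshi could endorse what before the deadline.
The filler 'what' is interpreted as the direct object of 'endorse'. The gap is right after 'endorse'.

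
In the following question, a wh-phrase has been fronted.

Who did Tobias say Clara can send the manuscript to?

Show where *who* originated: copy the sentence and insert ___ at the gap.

Underlying clause: Tobias did say Clara can send the manuscript to who.
'who' functions as the object of the preposition 'to' (recipient of 'send'). The gap is right after 'to'.

Who did Tobias say Clara can send the manuscript to ___?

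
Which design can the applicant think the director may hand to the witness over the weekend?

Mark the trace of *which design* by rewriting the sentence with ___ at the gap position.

Pre-movement form: The applicant can think the director may hand which design to the witness over the weekend.
'which design' functions as the direct object of 'hand'. The gap is right after 'hand'.

Which design can the applicant think the director may hand ___ to the witness over the weekend?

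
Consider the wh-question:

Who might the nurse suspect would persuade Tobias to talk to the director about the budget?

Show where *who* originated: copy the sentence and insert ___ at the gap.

Who might the nurse suspect ___ would persuade Tobias to talk to the director about the budget?

Before movement: The nurse might suspect who would persuade Tobias to talk to the director about the budget.
'who' functions as the subject of the clause embedded under 'suspect'. The gap is right after 'suspect'.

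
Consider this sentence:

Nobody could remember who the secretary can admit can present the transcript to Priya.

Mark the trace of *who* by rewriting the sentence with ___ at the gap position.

Nobody could remember who the secretary can admit ___ can present the transcript to Priya.

In situ: The secretary can admit who can present the transcript to Priya.
'who' is the subject of the clause embedded under 'admit'. The gap is right after 'admit'.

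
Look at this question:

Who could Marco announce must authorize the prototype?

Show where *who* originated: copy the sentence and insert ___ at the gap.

Who could Marco announce ___ must authorize the prototype?

Before movement: Marco could announce who must authorize the prototype.
The filler 'who' is interpreted as the subject of the clause embedded under 'announce'. The gap is right after 'announce'.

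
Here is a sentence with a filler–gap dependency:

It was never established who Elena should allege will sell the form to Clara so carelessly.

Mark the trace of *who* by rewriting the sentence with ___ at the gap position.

Before movement: Elena should allege who will sell the form to Clara so carelessly.
'who' functions as the subject of the clause embedded under 'allege'. The gap is right after 'allege'.

It was never established who Elena should allege ___ will sell the form to Clara so carelessly.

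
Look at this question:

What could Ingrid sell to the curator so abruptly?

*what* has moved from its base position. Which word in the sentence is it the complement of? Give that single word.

Pre-movement form: Ingrid could sell what to the curator so abruptly.
'what' functions as the direct object of 'sell'. Wh-movement fronts it, leaving a gap right after 'sell':
What could Ingrid sell ___ to the curator so abruptly?

sell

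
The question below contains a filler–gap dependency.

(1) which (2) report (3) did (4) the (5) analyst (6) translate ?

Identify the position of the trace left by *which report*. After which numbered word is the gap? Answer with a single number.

6

Underlying clause: The analyst did translate which report.
The filler 'which report' is interpreted as the direct object of 'translate'. Fronting leaves a gap immediately after 'translate':
Which report did the analyst translate ___?
'translate' is word 6.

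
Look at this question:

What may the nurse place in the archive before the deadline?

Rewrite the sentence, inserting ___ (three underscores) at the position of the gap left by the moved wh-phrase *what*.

Underlying clause: The nurse may place what in the archive before the deadline.
'what' functions as the direct object of 'place'. The gap is right after 'place'.

What may the nurse place ___ in the archive before the deadline?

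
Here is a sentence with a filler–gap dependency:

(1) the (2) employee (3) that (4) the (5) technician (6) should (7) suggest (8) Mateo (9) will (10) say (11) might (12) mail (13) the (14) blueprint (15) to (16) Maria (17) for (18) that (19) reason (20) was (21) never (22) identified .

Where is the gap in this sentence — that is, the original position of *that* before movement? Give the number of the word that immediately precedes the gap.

'that' functions as the subject of the clause embedded under 'say'. Wh-movement fronts it, leaving a gap right after 'say':
The employee that the technician should suggest Mateo will say ___ might mail the blueprint to Maria for that reason was never identified.
'say' is word 10.

10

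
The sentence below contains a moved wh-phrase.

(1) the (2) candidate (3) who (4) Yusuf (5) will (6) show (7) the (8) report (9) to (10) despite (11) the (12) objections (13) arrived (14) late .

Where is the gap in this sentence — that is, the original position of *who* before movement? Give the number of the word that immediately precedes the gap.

The filler 'who' is interpreted as the object of the preposition 'to' (recipient of 'show'). It moves to the left edge, and the trace sits right after 'to':
The candidate who Yusuf will show the report to ___ despite the objections arrived late.
'to' is word 9.

9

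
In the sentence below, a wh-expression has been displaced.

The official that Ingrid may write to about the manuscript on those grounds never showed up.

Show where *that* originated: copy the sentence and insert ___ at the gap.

The official that Ingrid may write to ___ about the manuscript on those grounds never showed up.

The filler 'that' is interpreted as the object of the preposition 'to'. The gap is right after 'to'.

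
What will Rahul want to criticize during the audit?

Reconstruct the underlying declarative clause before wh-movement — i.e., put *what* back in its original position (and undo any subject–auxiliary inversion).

The filler 'what' is interpreted as the direct object of 'criticize'. Fronting leaves a gap immediately after 'criticize':
What will Rahul want to criticize ___ during the audit?

Rahul will want to criticize what during the audit.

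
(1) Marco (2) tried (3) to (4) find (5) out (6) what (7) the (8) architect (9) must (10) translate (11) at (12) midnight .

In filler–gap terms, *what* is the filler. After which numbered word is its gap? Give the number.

10

Before movement: The architect must translate what at midnight.
'what' is the direct object of 'translate'. Wh-movement fronts it, leaving a gap right after 'translate':
Marco tried to find out what the architect must translate ___ at midnight.
'translate' is word 10.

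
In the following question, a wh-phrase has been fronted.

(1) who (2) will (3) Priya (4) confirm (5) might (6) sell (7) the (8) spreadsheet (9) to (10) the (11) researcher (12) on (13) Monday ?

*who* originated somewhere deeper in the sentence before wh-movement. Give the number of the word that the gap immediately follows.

4

Pre-movement form: Priya will confirm who might sell the spreadsheet to the researcher on Monday.
'who' functions as the subject of the clause embedded under 'confirm'. Wh-movement fronts it, leaving a gap right after 'confirm':
Who will Priya confirm ___ might sell the spreadsheet to the researcher on Monday?
'confirm' is word 4.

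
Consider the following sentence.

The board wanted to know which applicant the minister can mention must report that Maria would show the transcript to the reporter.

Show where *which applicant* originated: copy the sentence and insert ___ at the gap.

The board wanted to know which applicant the minister can mention ___ must report that Maria would show the transcript to the reporter.

Pre-movement form: The minister can mention which applicant must report that Maria would show the transcript to the reporter.
The filler 'which applicant' is interpreted as the subject of the clause embedded under 'mention'. The gap is right after 'mention'.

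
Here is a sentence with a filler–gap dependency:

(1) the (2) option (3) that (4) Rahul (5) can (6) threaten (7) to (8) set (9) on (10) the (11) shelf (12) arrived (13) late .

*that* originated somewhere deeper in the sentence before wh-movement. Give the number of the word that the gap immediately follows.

The filler 'that' is interpreted as the direct object of 'set'. It moves to the left edge, and the trace sits right after 'set':
The option that Rahul can threaten to set ___ on the shelf arrived late.
'set' is word 8.

8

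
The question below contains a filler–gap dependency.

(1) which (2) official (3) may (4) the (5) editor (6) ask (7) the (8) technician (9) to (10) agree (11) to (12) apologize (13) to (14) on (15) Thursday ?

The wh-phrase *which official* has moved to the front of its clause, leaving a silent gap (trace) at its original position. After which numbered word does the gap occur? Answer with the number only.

Pre-movement form: The editor may ask the technician to agree to apologize to which official on Thursday.
'which official' functions as the object of the preposition 'to'. Wh-movement fronts it, leaving a gap right after 'to':
Which official may the editor ask the technician to agree to apologize to ___ on Thursday?
'to' is word 13.

13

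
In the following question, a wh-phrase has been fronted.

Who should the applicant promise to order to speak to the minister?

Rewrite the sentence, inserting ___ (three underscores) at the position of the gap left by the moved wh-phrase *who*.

Before movement: The applicant should promise to order who to speak to the minister.
'who' is the direct object of 'order'. The gap is right after 'order'.

Who should the applicant promise to order ___ to speak to the minister?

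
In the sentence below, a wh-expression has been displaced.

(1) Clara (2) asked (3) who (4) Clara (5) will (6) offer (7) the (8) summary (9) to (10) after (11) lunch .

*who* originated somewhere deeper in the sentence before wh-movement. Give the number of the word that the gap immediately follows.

Before movement: Clara will offer the summary to who after lunch.
'who' functions as the object of the preposition 'to' (recipient of 'offer'). Wh-movement fronts it, leaving a gap right after 'to':
Clara asked who Clara will offer the summary to ___ after lunch.
'to' is word 9.

9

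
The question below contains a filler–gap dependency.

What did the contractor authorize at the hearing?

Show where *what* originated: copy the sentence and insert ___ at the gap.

What did the contractor authorize ___ at the hearing?

Underlying clause: The contractor did authorize what at the hearing.
'what' functions as the direct object of 'authorize'. The gap is right after 'authorize'.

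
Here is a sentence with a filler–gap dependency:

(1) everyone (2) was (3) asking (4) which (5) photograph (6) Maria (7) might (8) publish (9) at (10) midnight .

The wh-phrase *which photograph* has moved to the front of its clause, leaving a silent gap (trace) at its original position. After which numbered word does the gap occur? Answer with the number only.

8

Before movement: Maria might publish which photograph at midnight.
'which photograph' is the direct object of 'publish'. Fronting leaves a gap immediately after 'publish':
Everyone was asking which photograph Maria might publish ___ at midnight.
'publish' is word 8.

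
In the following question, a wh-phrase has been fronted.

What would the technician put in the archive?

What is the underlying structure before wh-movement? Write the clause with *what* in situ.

'what' functions as the direct object of 'put'. Wh-movement fronts it, leaving a gap right after 'put':
What would the technician put ___ in the archive?

The technician would put what in the archive.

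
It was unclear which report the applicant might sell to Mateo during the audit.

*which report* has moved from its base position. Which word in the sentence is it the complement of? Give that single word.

Pre-movement form: The applicant might sell which report to Mateo during the audit.
'which report' functions as the direct object of 'sell'. It moves to the left edge, and the trace sits right after 'sell':
It was unclear which report the applicant might sell ___ to Mateo during the audit.

sell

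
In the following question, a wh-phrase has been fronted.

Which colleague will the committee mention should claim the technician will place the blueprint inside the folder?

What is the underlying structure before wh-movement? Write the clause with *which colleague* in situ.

The committee will mention which colleague should claim the technician will place the blueprint inside the folder.

The filler 'which colleague' is interpreted as the subject of the clause embedded under 'mention'. It moves to the left edge, and the trace sits right after 'mention':
Which colleague will the committee mention ___ should claim the technician will place the blueprint inside the folder?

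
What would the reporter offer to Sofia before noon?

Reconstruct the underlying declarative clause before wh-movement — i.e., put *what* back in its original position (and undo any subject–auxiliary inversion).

'what' is the direct object of 'offer'. It moves to the left edge, and the trace sits right after 'offer':
What would the reporter offer ___ to Sofia before noon?

The reporter would offer what to Sofia before noon.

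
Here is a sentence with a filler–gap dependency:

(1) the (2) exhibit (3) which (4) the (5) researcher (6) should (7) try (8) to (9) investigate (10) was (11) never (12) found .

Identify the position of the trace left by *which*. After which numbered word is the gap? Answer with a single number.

'which' functions as the direct object of 'investigate'. Wh-movement fronts it, leaving a gap right after 'investigate':
The exhibit which the researcher should try to investigate ___ was never found.
'investigate' is word 9.

9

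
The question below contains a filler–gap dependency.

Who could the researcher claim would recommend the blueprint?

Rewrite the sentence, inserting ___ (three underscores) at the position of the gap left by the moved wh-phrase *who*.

Before movement: The researcher could claim who would recommend the blueprint.
The filler 'who' is interpreted as the subject of the clause embedded under 'claim'. The gap is right after 'claim'.

Who could the researcher claim ___ would recommend the blueprint?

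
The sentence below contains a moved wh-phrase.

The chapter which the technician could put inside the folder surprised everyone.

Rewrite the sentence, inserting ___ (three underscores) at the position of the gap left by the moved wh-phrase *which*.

The filler 'which' is interpreted as the direct object of 'put'. The gap is right after 'put'.

The chapter which the technician could put ___ inside the folder surprised everyone.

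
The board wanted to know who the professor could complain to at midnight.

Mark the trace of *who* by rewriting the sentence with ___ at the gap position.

The board wanted to know who the professor could complain to ___ at midnight.

Underlying clause: The professor could complain to who at midnight.
'who' functions as the object of the preposition 'to'. The gap is right after 'to'.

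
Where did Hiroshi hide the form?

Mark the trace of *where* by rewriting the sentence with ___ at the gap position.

Before movement: Hiroshi did hide the form where.
The filler 'where' is interpreted as the locative complement of 'hide'. The gap is right after 'form'.

Where did Hiroshi hide the form ___?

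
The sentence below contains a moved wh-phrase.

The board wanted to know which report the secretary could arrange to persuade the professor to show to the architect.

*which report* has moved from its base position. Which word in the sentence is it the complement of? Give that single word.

show

In situ: The secretary could arrange to persuade the professor to show which report to the architect.
'which report' is the direct object of 'show'. Wh-movement fronts it, leaving a gap right after 'show':
The board wanted to know which report the secretary could arrange to persuade the professor to show ___ to the architect.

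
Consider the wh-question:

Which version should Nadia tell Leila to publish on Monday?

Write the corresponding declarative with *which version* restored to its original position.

Nadia should tell Leila to publish which version on Monday.

The filler 'which version' is interpreted as the direct object of 'publish'. Wh-movement fronts it, leaving a gap right after 'publish':
Which version should Nadia tell Leila to publish ___ on Monday?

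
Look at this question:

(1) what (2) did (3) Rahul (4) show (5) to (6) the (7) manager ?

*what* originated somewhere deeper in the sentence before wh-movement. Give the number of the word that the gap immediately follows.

4

In situ: Rahul did show what to the manager.
The filler 'what' is interpreted as the direct object of 'show'. It moves to the left edge, and the trace sits right after 'show':
What did Rahul show ___ to the manager?
'show' is word 4.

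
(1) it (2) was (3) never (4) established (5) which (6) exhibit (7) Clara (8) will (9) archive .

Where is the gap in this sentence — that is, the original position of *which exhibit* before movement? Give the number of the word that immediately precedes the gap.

Before movement: Clara will archive which exhibit.
'which exhibit' is the direct object of 'archive'. Wh-movement fronts it, leaving a gap right after 'archive':
It was never established which exhibit Clara will archive ___.
'archive' is word 9.

9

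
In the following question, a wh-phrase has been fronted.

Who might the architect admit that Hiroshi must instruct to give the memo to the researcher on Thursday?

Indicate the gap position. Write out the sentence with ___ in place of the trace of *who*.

Before movement: The architect might admit that Hiroshi must instruct who to give the memo to the researcher on Thursday.
'who' is the direct object of 'instruct'. The gap is right after 'instruct'.

Who might the architect admit that Hiroshi must instruct ___ to give the memo to the researcher on Thursday?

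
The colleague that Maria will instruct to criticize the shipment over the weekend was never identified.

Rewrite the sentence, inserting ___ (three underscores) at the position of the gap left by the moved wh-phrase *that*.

'that' is the direct object of 'instruct'. The gap is right after 'instruct'.

The colleague that Maria will instruct ___ to criticize the shipment over the weekend was never identified.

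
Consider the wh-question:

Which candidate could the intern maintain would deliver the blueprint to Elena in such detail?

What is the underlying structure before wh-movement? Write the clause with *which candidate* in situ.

'which candidate' functions as the subject of the clause embedded under 'maintain'. It moves to the left edge, and the trace sits right after 'maintain':
Which candidate could the intern maintain ___ would deliver the blueprint to Elena in such detail?

The intern could maintain which candidate would deliver the blueprint to Elena in such detail.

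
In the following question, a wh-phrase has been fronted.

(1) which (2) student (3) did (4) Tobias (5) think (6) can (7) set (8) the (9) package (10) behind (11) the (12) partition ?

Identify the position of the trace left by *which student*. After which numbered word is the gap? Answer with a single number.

5

Pre-movement form: Tobias did think which student can set the package behind the partition.
'which student' is the subject of the clause embedded under 'think'. It moves to the left edge, and the trace sits right after 'think':
Which student did Tobias think ___ can set the package behind the partition?
'think' is word 5.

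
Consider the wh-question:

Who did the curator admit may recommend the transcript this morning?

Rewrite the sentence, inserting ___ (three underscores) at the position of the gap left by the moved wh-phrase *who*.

Underlying clause: The curator did admit who may recommend the transcript this morning.
'who' is the subject of the clause embedded under 'admit'. The gap is right after 'admit'.

Who did the curator admit ___ may recommend the transcript this morning?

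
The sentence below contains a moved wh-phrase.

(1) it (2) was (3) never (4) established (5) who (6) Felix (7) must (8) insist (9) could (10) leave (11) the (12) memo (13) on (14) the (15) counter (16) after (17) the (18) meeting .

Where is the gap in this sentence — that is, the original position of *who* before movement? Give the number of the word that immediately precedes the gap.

8

In situ: Felix must insist who could leave the memo on the counter after the meeting.
'who' functions as the subject of the clause embedded under 'insist'. It moves to the left edge, and the trace sits right after 'insist':
It was never established who Felix must insist ___ could leave the memo on the counter after the meeting.
'insist' is word 8.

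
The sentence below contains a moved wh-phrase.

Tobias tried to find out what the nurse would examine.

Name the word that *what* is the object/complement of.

examine

Underlying clause: The nurse would examine what.
'what' is the direct object of 'examine'. Wh-movement fronts it, leaving a gap right after 'examine':
Tobias tried to find out what the nurse would examine ___.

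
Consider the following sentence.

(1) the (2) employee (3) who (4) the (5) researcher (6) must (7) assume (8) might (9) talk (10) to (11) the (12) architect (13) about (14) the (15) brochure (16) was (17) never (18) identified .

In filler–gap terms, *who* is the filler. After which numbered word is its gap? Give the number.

'who' is the subject of the clause embedded under 'assume'. It moves to the left edge, and the trace sits right after 'assume':
The employee who the researcher must assume ___ might talk to the architect about the brochure was never identified.
'assume' is word 7.

7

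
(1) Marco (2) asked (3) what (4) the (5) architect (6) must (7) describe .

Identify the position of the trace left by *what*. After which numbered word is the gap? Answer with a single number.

7

In situ: The architect must describe what.
'what' is the direct object of 'describe'. Wh-movement fronts it, leaving a gap right after 'describe':
Marco asked what the architect must describe ___.
'describe' is word 7.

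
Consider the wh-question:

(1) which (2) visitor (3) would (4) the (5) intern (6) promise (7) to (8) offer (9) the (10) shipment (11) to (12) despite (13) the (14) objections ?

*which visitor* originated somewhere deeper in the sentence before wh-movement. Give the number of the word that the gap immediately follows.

Pre-movement form: The intern would promise to offer the shipment to which visitor despite the objections.
The filler 'which visitor' is interpreted as the object of the preposition 'to' (recipient of 'offer'). It moves to the left edge, and the trace sits right after 'to':
Which visitor would the intern promise to offer the shipment to ___ despite the objections?
'to' is word 11.

11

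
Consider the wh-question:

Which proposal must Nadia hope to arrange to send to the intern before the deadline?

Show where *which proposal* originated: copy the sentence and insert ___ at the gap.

Underlying clause: Nadia must hope to arrange to send which proposal to the intern before the deadline.
The filler 'which proposal' is interpreted as the direct object of 'send'. The gap is right after 'send'.

Which proposal must Nadia hope to arrange to send ___ to the intern before the deadline?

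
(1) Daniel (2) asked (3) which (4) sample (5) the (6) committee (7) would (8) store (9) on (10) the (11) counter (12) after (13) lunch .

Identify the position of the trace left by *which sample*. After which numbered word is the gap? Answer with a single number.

Pre-movement form: The committee would store which sample on the counter after lunch.
The filler 'which sample' is interpreted as the direct object of 'store'. Fronting leaves a gap immediately after 'store':
Daniel asked which sample the committee would store ___ on the counter after lunch.
'store' is word 8.

8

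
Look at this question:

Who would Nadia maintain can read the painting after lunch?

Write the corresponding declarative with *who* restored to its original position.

Nadia would maintain who can read the painting after lunch.

'who' functions as the subject of the clause embedded under 'maintain'. It moves to the left edge, and the trace sits right after 'maintain':
Who would Nadia maintain ___ can read the painting after lunch?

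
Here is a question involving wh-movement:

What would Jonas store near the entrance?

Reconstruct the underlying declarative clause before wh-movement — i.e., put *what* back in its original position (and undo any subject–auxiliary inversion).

'what' is the direct object of 'store'. It moves to the left edge, and the trace sits right after 'store':
What would Jonas store ___ near the entrance?

Jonas would store what near the entrance.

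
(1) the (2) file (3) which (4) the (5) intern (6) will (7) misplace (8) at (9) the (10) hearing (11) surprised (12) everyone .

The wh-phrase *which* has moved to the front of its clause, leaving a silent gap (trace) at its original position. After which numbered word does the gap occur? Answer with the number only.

7

'which' is the direct object of 'misplace'. Fronting leaves a gap immediately after 'misplace':
The file which the intern will misplace ___ at the hearing surprised everyone.
'misplace' is word 7.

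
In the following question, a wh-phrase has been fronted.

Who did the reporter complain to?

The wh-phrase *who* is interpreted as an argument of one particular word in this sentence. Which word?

Before movement: The reporter did complain to who.
'who' functions as the object of the preposition 'to'. It moves to the left edge, and the trace sits right after 'to':
Who did the reporter complain to ___?

to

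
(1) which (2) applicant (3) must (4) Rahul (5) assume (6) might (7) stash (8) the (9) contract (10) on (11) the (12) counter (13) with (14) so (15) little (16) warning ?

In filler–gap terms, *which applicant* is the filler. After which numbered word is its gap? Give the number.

In situ: Rahul must assume which applicant might stash the contract on the counter with so little warning.
The filler 'which applicant' is interpreted as the subject of the clause embedded under 'assume'. Wh-movement fronts it, leaving a gap right after 'assume':
Which applicant must Rahul assume ___ might stash the contract on the counter with so little warning?
'assume' is word 5.

5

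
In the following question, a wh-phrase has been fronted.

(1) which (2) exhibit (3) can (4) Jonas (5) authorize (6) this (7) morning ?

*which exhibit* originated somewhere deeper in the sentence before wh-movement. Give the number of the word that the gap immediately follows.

Before movement: Jonas can authorize which exhibit this morning.
'which exhibit' functions as the direct object of 'authorize'. Wh-movement fronts it, leaving a gap right after 'authorize':
Which exhibit can Jonas authorize ___ this morning?
'authorize' is word 5.

5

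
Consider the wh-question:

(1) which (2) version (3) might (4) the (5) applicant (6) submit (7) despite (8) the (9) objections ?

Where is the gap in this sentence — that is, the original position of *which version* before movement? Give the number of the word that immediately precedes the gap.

6

Pre-movement form: The applicant might submit which version despite the objections.
The filler 'which version' is interpreted as the direct object of 'submit'. Fronting leaves a gap immediately after 'submit':
Which version might the applicant submit ___ despite the objections?
'submit' is word 6.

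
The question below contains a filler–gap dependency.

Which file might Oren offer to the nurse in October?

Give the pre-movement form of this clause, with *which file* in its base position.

Oren might offer which file to the nurse in October.

'which file' is the direct object of 'offer'. It moves to the left edge, and the trace sits right after 'offer':
Which file might Oren offer ___ to the nurse in October?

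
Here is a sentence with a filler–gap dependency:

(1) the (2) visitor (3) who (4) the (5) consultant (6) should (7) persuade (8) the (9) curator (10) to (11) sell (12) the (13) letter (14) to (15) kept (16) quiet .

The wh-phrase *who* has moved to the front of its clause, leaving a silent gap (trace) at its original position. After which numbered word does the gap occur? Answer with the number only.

14

The filler 'who' is interpreted as the object of the preposition 'to' (recipient of 'sell'). Fronting leaves a gap immediately after 'to':
The visitor who the consultant should persuade the curator to sell the letter to ___ kept quiet.
'to' is word 14.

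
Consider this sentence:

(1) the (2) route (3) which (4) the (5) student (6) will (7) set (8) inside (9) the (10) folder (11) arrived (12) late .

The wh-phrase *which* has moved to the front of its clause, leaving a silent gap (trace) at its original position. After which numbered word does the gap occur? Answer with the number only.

'which' functions as the direct object of 'set'. It moves to the left edge, and the trace sits right after 'set':
The route which the student will set ___ inside the folder arrived late.
'set' is word 7.

7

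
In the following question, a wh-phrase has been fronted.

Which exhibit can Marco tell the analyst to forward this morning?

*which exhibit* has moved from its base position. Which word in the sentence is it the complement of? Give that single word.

forward

Underlying clause: Marco can tell the analyst to forward which exhibit this morning.
The filler 'which exhibit' is interpreted as the direct object of 'forward'. It moves to the left edge, and the trace sits right after 'forward':
Which exhibit can Marco tell the analyst to forward ___ this morning?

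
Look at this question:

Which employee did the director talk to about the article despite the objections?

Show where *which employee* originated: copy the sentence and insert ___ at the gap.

Pre-movement form: The director did talk to which employee about the article despite the objections.
The filler 'which employee' is interpreted as the object of the preposition 'to'. The gap is right after 'to'.

Which employee did the director talk to ___ about the article despite the objections?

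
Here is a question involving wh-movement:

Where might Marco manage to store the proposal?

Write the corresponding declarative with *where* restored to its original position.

'where' is the locative complement of 'store'. Wh-movement fronts it, leaving a gap right after 'proposal':
Where might Marco manage to store the proposal ___?

Marco might manage to store the proposal where.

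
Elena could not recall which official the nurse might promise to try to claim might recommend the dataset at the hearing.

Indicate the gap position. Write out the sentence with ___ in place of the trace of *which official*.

Pre-movement form: The nurse might promise to try to claim which official might recommend the dataset at the hearing.
The filler 'which official' is interpreted as the subject of the clause embedded under 'claim'. The gap is right after 'claim'.

Elena could not recall which official the nurse might promise to try to claim ___ might recommend the dataset at the hearing.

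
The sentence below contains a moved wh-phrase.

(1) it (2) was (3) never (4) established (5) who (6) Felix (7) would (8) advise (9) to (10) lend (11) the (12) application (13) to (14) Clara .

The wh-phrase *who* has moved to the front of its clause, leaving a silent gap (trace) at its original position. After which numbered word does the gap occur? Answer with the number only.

8

Before movement: Felix would advise who to lend the application to Clara.
'who' is the direct object of 'advise'. Fronting leaves a gap immediately after 'advise':
It was never established who Felix would advise ___ to lend the application to Clara.
'advise' is word 8.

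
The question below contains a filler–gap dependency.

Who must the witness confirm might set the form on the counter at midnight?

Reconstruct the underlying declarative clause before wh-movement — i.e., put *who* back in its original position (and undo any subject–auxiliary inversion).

'who' functions as the subject of the clause embedded under 'confirm'. Wh-movement fronts it, leaving a gap right after 'confirm':
Who must the witness confirm ___ might set the form on the counter at midnight?

The witness must confirm who might set the form on the counter at midnight.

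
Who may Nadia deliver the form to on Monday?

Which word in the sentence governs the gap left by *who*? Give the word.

In situ: Nadia may deliver the form to who on Monday.
The filler 'who' is interpreted as the object of the preposition 'to' (recipient of 'deliver'). It moves to the left edge, and the trace sits right after 'to':
Who may Nadia deliver the form to ___ on Monday?

to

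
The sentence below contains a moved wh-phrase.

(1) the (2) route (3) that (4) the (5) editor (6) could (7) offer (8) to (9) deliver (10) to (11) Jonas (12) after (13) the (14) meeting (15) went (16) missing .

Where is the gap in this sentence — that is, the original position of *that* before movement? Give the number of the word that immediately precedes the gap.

'that' functions as the direct object of 'deliver'. Wh-movement fronts it, leaving a gap right after 'deliver':
The route that the editor could offer to deliver ___ to Jonas after the meeting went missing.
'deliver' is word 9.

9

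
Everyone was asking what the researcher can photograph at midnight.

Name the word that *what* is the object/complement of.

photograph

In situ: The researcher can photograph what at midnight.
The filler 'what' is interpreted as the direct object of 'photograph'. Wh-movement fronts it, leaving a gap right after 'photograph':
Everyone was asking what the researcher can photograph ___ at midnight.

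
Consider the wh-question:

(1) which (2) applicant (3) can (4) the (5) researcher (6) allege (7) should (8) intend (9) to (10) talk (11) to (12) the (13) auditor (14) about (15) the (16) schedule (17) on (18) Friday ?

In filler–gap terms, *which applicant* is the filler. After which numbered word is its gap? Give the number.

Before movement: The researcher can allege which applicant should intend to talk to the auditor about the schedule on Friday.
'which applicant' functions as the subject of the clause embedded under 'allege'. It moves to the left edge, and the trace sits right after 'allege':
Which applicant can the researcher allege ___ should intend to talk to the auditor about the schedule on Friday?
'allege' is word 6.

6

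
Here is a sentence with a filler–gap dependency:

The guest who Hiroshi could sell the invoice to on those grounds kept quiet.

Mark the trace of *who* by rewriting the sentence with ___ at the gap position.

'who' functions as the object of the preposition 'to' (recipient of 'sell'). The gap is right after 'to'.

The guest who Hiroshi could sell the invoice to ___ on those grounds kept quiet.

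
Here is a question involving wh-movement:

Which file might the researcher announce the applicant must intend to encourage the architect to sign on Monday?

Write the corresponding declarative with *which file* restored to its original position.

The researcher might announce the applicant must intend to encourage the architect to sign which file on Monday.

'which file' functions as the direct object of 'sign'. Wh-movement fronts it, leaving a gap right after 'sign':
Which file might the researcher announce the applicant must intend to encourage the architect to sign ___ on Monday?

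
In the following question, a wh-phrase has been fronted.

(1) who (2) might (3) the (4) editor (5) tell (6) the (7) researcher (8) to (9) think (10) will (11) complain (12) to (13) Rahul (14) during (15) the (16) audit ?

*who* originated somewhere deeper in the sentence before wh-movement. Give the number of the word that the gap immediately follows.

9

Pre-movement form: The editor might tell the researcher to think who will complain to Rahul during the audit.
The filler 'who' is interpreted as the subject of the clause embedded under 'think'. It moves to the left edge, and the trace sits right after 'think':
Who might the editor tell the researcher to think ___ will complain to Rahul during the audit?
'think' is word 9.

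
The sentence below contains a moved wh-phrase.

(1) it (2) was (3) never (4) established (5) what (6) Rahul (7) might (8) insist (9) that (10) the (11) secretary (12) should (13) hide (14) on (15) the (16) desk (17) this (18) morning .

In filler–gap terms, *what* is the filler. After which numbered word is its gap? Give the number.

13

Pre-movement form: Rahul might insist that the secretary should hide what on the desk this morning.
'what' is the direct object of 'hide'. It moves to the left edge, and the trace sits right after 'hide':
It was never established what Rahul might insist that the secretary should hide ___ on the desk this morning.
'hide' is word 13.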